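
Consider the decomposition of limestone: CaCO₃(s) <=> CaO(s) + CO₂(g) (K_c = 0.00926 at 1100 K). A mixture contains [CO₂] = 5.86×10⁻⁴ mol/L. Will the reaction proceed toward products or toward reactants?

(CaCO₃, CaO are pure solids — omitted from Q_c.)
Q_c = [CO₂] = 5.86×10⁻⁴
Q_c = 5.86×10⁻⁴ < K_c = 0.00926, so the forward reaction proceeds.

forward (toward products)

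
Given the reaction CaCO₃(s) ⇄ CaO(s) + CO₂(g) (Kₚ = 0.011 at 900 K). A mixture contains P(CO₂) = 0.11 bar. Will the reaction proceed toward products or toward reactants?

reverse (toward reactants)

(CaCO₃, CaO are pure solids — omitted from Qₚ.)
Qₚ = P(CO₂) = 0.11
Qₚ = 0.11 > Kₚ = 0.011, so the reverse reaction proceeds.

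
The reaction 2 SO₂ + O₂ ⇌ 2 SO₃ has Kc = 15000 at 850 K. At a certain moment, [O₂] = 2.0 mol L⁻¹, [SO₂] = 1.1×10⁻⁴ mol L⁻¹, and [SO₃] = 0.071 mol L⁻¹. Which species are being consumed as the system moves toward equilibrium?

Qc = [SO₃]² / ([SO₂]²·[O₂]) = (0.071)² / ((1.1×10⁻⁴)²·(2.0)) = 2.1×10⁵
Qc = 2.1×10⁵ > Kc = 15000: net reverse reaction.

SO₃ (products)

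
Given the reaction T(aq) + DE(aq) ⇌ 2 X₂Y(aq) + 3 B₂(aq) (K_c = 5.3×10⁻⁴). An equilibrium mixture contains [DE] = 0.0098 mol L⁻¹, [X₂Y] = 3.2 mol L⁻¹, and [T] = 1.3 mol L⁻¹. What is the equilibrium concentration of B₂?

At equilibrium, K_c = [X₂Y]²·[B₂]³ / ([T]·[DE]) = 5.3×10⁻⁴.
(3.2)²·([B₂])³ / ((1.3)·(0.0098)) = 5.3×10⁻⁴
[B₂]³ = 6.59×10⁻⁷ ⇒ [B₂] = 0.0087 mol L⁻¹

[B₂] = 0.0087 mol L⁻¹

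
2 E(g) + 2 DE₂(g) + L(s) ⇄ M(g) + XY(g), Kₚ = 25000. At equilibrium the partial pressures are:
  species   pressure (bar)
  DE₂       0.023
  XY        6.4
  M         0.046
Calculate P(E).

(L is a pure solid — omitted from Kₚ.)
At equilibrium, Kₚ = P(M)·P(XY) / (P(E)²·P(DE₂)²) = 25000.
(0.046)·(6.4) / ((P(E))²·(0.023)²) = 25000
P(E)² = 0.0223 ⇒ P(E) = 0.15 bar

P(E) = 0.15 bar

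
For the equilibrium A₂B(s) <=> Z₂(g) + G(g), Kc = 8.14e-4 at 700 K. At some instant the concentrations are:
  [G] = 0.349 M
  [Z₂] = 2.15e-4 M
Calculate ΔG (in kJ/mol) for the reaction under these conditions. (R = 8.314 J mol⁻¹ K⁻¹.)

ΔG = -13.9 kJ/mol

(A₂B is a pure solid — omitted from Qc.)
Qc = [Z₂]·[G] = (2.15e-4)·(0.349) = 7.50e-5
ΔG = RT ln(Qc/Kc) = (8.314 J mol⁻¹ K⁻¹)(700 K) × ln(7.50e-5/8.14e-4)
   = (5.820 kJ/mol)(-2.384) = -13.9 kJ/mol
ΔG < 0, so the forward reaction is spontaneous (proceeds forward).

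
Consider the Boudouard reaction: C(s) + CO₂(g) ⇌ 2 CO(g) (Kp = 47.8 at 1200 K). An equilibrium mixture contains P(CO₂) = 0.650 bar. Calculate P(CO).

(C is a pure solid — omitted from Kp.)
At equilibrium, Kp = P(CO)² / P(CO₂) = 47.8.
(P(CO))² / (0.650) = 47.8
P(CO)² = 31.1 ⇒ P(CO) = 5.57 bar

P(CO) = 5.57 bar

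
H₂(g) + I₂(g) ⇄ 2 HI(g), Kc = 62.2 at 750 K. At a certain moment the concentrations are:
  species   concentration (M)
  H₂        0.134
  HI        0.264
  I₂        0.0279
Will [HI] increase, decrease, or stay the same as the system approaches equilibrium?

Qc = [HI]² / ([H₂]·[I₂]) = (0.264)² / ((0.134)·(0.0279)) = 18.6
Qc = 18.6 < Kc = 62.2: net forward reaction.
HI is a product, so it increases.

increase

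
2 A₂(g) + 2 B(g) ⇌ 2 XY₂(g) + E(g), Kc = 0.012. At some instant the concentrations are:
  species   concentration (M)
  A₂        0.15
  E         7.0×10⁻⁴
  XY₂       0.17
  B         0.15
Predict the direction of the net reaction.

Qc = [XY₂]²·[E] / ([A₂]²·[B]²) = (0.17)²·(7.0×10⁻⁴) / ((0.15)²·(0.15)²) = 0.040
Qc = 0.040 > Kc = 0.012, so the reverse reaction proceeds.

to the left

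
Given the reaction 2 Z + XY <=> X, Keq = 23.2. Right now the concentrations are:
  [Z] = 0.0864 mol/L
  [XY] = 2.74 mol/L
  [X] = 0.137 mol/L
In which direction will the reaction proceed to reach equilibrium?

to the right

Q = [X] / ([Z]²·[XY]) = (0.137) / ((0.0864)²·(2.74)) = 6.70
Q = 6.70 < Keq = 23.2, so the forward reaction proceeds.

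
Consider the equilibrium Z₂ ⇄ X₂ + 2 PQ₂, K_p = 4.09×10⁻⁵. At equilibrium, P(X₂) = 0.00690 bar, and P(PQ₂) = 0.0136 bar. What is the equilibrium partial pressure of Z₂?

P(Z₂) = 0.0312 bar

At equilibrium, K_p = P(X₂)·P(PQ₂)² / P(Z₂) = 4.09×10⁻⁵.
(0.00690)·(0.0136)² / (P(Z₂)) = 4.09×10⁻⁵
P(Z₂) = 0.0312 bar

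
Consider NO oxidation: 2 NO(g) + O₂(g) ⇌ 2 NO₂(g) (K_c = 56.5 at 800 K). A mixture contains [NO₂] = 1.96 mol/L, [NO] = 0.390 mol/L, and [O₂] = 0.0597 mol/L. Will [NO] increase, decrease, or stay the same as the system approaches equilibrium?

Q_c = [NO₂]² / ([NO]²·[O₂]) = (1.96)² / ((0.390)²·(0.0597)) = 423
Q_c = 423 > K_c = 56.5: net reverse reaction.
NO is a reactant, so it increases.

increase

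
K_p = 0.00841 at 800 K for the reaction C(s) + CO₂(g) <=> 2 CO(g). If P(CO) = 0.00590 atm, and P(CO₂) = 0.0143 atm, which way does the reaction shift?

in the forward direction

(C is a pure solid — omitted from Q_p.)
Q_p = P(CO)² / P(CO₂) = (0.00590)² / (0.0143) = 0.00243
Q_p = 0.00243 < K_p = 0.00841, so the forward reaction proceeds.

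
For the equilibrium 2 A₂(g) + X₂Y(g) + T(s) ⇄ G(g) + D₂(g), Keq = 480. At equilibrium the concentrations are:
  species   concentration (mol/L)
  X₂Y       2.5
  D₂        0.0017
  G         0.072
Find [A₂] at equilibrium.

(T is a pure solid — omitted from Keq.)
At equilibrium, Keq = [G]·[D₂] / ([A₂]²·[X₂Y]) = 480.
(0.072)·(0.0017) / (([A₂])²·(2.5)) = 480
[A₂]² = 1.02×10⁻⁷ ⇒ [A₂] = 3.2×10⁻⁴ mol/L

[A₂] = 3.2×10⁻⁴ mol/L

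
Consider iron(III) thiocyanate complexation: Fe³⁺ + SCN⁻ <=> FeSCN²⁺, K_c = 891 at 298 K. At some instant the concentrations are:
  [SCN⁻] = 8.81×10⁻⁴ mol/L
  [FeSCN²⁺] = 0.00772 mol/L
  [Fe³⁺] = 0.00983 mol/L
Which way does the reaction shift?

no net change (already at equilibrium)

Q_c = [FeSCN²⁺] / ([Fe³⁺]·[SCN⁻]) = (0.00772) / ((0.00983)·(8.81×10⁻⁴)) = 891
Q_c = 891 = K_c, so the system is already at equilibrium.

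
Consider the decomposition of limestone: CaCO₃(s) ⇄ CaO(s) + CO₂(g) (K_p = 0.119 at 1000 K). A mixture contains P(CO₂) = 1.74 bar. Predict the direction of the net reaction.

(CaCO₃, CaO are pure solids — omitted from Q_p.)
Q_p = P(CO₂) = 1.74
Q_p = 1.74 > K_p = 0.119, so the reverse reaction proceeds.

toward reactants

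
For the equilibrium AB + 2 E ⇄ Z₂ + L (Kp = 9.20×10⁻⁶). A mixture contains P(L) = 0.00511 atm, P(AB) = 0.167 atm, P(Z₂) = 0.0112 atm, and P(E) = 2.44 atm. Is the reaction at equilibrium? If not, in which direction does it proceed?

Qp = P(Z₂)·P(L) / (P(AB)·P(E)²) = (0.0112)·(0.00511) / ((0.167)·(2.44)²) = 5.76×10⁻⁵
Qp = 5.76×10⁻⁵ > Kp = 9.20×10⁻⁶, so the reverse reaction proceeds.

toward reactants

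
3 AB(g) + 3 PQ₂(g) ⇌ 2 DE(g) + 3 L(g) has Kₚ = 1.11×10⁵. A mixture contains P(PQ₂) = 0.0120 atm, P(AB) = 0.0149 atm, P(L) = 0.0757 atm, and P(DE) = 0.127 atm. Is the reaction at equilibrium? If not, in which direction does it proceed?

in the reverse direction

Qₚ = P(DE)²·P(L)³ / (P(AB)³·P(PQ₂)³) = (0.127)²·(0.0757)³ / ((0.0149)³·(0.0120)³) = 1.22×10⁶
Qₚ = 1.22×10⁶ > Kₚ = 1.11×10⁵, so the reverse reaction proceeds.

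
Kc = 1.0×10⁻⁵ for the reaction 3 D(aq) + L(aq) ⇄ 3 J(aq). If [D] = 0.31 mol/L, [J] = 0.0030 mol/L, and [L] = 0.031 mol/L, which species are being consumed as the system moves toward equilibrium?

Qc = [J]³ / ([D]³·[L]) = (0.0030)³ / ((0.31)³·(0.031)) = 2.9×10⁻⁵
Qc = 2.9×10⁻⁵ > Kc = 1.0×10⁻⁵: net reverse reaction.

J (products)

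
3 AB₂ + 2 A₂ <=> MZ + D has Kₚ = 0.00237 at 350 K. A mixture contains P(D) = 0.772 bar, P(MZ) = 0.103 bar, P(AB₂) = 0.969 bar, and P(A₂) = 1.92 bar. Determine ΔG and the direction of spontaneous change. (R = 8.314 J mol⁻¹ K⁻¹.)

Qₚ = P(MZ)·P(D) / (P(AB₂)³·P(A₂)²) = (0.103)·(0.772) / ((0.969)³·(1.92)²) = 0.0237
ΔG = RT ln(Qₚ/Kₚ) = (8.314 J mol⁻¹ K⁻¹)(350 K) × ln(0.0237/0.00237)
   = (2.910 kJ/mol)(2.303) = 6.70 kJ/mol
ΔG > 0, so the forward reaction is non-spontaneous (proceeds in reverse).

ΔG = 6.70 kJ/mol; the forward reaction is non-spontaneous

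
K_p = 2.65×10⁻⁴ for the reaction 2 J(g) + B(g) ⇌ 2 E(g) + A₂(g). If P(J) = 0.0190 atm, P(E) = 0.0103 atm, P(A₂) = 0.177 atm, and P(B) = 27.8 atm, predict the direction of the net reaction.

toward reactants

Q_p = P(E)²·P(A₂) / (P(J)²·P(B)) = (0.0103)²·(0.177) / ((0.0190)²·(27.8)) = 0.00187
Q_p = 0.00187 > K_p = 2.65×10⁻⁴, so the reverse reaction proceeds.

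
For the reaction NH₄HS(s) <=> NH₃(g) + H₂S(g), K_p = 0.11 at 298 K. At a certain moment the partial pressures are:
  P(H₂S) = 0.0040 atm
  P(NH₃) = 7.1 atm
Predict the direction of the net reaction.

forward (toward products)

(NH₄HS is a pure solid — omitted from Q_p.)
Q_p = P(NH₃)·P(H₂S) = (7.1)·(0.0040) = 0.028
Q_p = 0.028 < K_p = 0.11, so the forward reaction proceeds.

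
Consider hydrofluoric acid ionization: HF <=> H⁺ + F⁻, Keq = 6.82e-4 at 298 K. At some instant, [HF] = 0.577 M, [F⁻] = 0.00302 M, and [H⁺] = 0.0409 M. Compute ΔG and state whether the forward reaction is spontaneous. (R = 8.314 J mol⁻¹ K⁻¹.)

Q = [H⁺]·[F⁻] / [HF] = (0.0409)·(0.00302) / (0.577) = 2.14e-4
ΔG = RT ln(Q/Keq) = (8.314 J mol⁻¹ K⁻¹)(298 K) × ln(2.14e-4/6.82e-4)
   = (2.478 kJ/mol)(-1.159) = -2.87 kJ/mol
ΔG < 0, so the forward reaction is spontaneous (proceeds forward).

ΔG = -2.87 kJ/mol; the forward reaction is spontaneous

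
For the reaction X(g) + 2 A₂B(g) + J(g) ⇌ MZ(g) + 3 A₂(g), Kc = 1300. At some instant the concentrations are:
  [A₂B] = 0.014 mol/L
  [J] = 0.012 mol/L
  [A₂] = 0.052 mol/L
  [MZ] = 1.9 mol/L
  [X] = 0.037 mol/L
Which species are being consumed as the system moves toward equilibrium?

Qc = [MZ]·[A₂]³ / ([X]·[A₂B]²·[J]) = (1.9)·(0.052)³ / ((0.037)·(0.014)²·(0.012)) = 3100
Qc = 3100 > Kc = 1300: net reverse reaction.

MZ, A₂ (products)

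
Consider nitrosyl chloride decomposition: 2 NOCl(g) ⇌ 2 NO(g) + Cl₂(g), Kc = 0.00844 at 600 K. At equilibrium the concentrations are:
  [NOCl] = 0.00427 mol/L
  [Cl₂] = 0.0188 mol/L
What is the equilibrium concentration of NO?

At equilibrium, Kc = [NO]²·[Cl₂] / [NOCl]² = 0.00844.
([NO])²·(0.0188) / (0.00427)² = 0.00844
[NO]² = 8.19×10⁻⁶ ⇒ [NO] = 0.00286 mol/L

[NO] = 0.00286 mol/L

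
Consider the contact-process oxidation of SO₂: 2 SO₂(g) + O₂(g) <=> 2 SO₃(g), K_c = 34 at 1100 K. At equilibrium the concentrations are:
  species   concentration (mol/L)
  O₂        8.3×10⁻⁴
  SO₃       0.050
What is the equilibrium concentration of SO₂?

[SO₂] = 0.30 mol/L

At equilibrium, K_c = [SO₃]² / ([SO₂]²·[O₂]) = 34.
(0.050)² / (([SO₂])²·(8.3×10⁻⁴)) = 34
[SO₂]² = 0.0886 ⇒ [SO₂] = 0.30 mol/L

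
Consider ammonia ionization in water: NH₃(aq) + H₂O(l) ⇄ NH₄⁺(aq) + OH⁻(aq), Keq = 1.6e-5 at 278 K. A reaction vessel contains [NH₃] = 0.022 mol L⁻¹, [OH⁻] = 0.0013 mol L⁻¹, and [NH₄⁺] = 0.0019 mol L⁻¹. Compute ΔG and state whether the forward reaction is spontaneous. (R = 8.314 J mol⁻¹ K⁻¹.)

ΔG = 4.50 kJ/mol; the forward reaction is non-spontaneous

(H₂O is a pure liquid — omitted from Q.)
Q = [NH₄⁺]·[OH⁻] / [NH₃] = (0.0019)·(0.0013) / (0.022) = 1.12e-4
ΔG = RT ln(Q/Keq) = (8.314 J mol⁻¹ K⁻¹)(278 K) × ln(1.12e-4/1.6e-5)
   = (2.311 kJ/mol)(1.946) = 4.50 kJ/mol
ΔG > 0, so the forward reaction is non-spontaneous (proceeds in reverse).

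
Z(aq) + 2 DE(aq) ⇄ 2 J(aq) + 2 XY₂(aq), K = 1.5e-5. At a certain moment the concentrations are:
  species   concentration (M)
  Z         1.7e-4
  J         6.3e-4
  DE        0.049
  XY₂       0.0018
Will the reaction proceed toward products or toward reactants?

in the forward direction

Q = [J]²·[XY₂]² / ([Z]·[DE]²) = (6.3e-4)²·(0.0018)² / ((1.7e-4)·(0.049)²) = 3.2e-6
Q = 3.2e-6 < K = 1.5e-5, so the forward reaction proceeds.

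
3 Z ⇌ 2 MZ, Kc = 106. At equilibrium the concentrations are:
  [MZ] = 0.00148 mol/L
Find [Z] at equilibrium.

[Z] = 0.00274 mol/L

At equilibrium, Kc = [MZ]² / [Z]³ = 106.
(0.00148)² / ([Z])³ = 106
[Z]³ = 2.07×10⁻⁸ ⇒ [Z] = 0.00274 mol/L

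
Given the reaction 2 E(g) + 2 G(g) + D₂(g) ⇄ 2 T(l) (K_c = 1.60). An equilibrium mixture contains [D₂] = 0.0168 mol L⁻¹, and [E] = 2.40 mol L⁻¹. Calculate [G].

[G] = 2.54 mol L⁻¹

(T is a pure liquid — omitted from K_c.)
At equilibrium, K_c = 1 / ([E]²·[G]²·[D₂]) = 1.60.
1 / ((2.40)²·([G])²·(0.0168)) = 1.60
[G]² = 6.46 ⇒ [G] = 2.54 mol L⁻¹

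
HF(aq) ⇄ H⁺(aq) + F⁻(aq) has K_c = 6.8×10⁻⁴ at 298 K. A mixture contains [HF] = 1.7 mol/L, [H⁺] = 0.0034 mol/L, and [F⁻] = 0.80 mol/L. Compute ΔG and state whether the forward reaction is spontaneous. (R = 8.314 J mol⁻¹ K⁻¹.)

ΔG = 2.12 kJ/mol; the forward reaction is non-spontaneous

Q_c = [H⁺]·[F⁻] / [HF] = (0.0034)·(0.80) / (1.7) = 0.00160
ΔG = RT ln(Q_c/K_c) = (8.314 J mol⁻¹ K⁻¹)(298 K) × ln(0.00160/6.8×10⁻⁴)
   = (2.478 kJ/mol)(0.8557) = 2.12 kJ/mol
ΔG > 0, so the forward reaction is non-spontaneous (proceeds in reverse).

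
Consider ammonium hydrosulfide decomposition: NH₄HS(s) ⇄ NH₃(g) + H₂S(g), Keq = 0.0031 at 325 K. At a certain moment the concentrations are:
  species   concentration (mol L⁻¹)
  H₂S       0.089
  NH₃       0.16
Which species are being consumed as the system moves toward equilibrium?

(NH₄HS is a pure solid — omitted from Q.)
Q = [NH₃]·[H₂S] = (0.16)·(0.089) = 0.014
Q = 0.014 > Keq = 0.0031: net reverse reaction.

NH₃, H₂S (products)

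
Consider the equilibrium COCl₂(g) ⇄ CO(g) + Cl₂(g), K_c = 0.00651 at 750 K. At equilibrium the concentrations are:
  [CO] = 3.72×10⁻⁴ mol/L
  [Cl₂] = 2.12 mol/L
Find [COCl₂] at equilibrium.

[COCl₂] = 0.121 mol/L

At equilibrium, K_c = [CO]·[Cl₂] / [COCl₂] = 0.00651.
(3.72×10⁻⁴)·(2.12) / ([COCl₂]) = 0.00651
[COCl₂] = 0.121 mol/L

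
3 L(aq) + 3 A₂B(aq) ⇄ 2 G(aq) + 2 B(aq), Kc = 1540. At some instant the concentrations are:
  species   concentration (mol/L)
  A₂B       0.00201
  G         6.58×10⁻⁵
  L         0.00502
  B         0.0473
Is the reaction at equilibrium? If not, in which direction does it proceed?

Qc = [G]²·[B]² / ([L]³·[A₂B]³) = (6.58×10⁻⁵)²·(0.0473)² / ((0.00502)³·(0.00201)³) = 9430
Qc = 9430 > Kc = 1540, so the reverse reaction proceeds.

toward reactants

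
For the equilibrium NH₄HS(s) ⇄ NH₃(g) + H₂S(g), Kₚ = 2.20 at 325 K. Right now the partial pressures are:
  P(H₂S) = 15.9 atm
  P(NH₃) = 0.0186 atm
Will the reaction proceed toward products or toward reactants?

(NH₄HS is a pure solid — omitted from Qₚ.)
Qₚ = P(NH₃)·P(H₂S) = (0.0186)·(15.9) = 0.296
Qₚ = 0.296 < Kₚ = 2.20, so the forward reaction proceeds.

in the forward direction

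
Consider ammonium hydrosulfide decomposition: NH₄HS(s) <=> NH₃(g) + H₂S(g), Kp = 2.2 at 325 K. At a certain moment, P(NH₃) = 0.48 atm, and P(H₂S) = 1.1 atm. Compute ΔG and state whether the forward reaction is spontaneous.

(NH₄HS is a pure solid — omitted from Qp.)
Qp = P(NH₃)·P(H₂S) = (0.48)·(1.1) = 0.528
ΔG = RT ln(Qp/Kp) = (8.314 J mol⁻¹ K⁻¹)(325 K) × ln(0.528/2.2)
   = (2.702 kJ/mol)(-1.427) = -3.86 kJ/mol
ΔG < 0, so the forward reaction is spontaneous (proceeds forward).

ΔG = -3.86 kJ/mol; the forward reaction is spontaneous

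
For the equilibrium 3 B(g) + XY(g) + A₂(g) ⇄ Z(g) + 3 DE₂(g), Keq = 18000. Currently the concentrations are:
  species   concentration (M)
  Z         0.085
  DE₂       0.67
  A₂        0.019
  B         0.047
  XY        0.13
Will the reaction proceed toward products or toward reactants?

Q = [Z]·[DE₂]³ / ([B]³·[XY]·[A₂]) = (0.085)·(0.67)³ / ((0.047)³·(0.13)·(0.019)) = 1.0×10⁵
Q = 1.0×10⁵ > Keq = 18000, so the reverse reaction proceeds.

in the reverse direction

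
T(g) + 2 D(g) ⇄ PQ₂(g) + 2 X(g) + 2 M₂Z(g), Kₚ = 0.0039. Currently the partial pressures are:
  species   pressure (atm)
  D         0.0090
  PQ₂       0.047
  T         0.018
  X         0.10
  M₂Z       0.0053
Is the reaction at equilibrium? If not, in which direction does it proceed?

to the left

Qₚ = P(PQ₂)·P(X)²·P(M₂Z)² / (P(T)·P(D)²) = (0.047)·(0.10)²·(0.0053)² / ((0.018)·(0.0090)²) = 0.0091
Qₚ = 0.0091 > Kₚ = 0.0039, so the reverse reaction proceeds.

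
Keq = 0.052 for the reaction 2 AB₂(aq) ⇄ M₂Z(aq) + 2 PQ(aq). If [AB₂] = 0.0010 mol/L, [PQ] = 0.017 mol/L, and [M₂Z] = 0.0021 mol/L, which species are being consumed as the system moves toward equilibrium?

M₂Z, PQ (products)

Q = [M₂Z]·[PQ]² / [AB₂]² = (0.0021)·(0.017)² / (0.0010)² = 0.61
Q = 0.61 > Keq = 0.052: net reverse reaction.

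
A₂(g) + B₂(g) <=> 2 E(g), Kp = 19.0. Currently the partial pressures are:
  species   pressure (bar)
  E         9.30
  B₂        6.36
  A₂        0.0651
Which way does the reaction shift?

Qp = P(E)² / (P(A₂)·P(B₂)) = (9.30)² / ((0.0651)·(6.36)) = 209
Qp = 209 > Kp = 19.0, so the reverse reaction proceeds.

toward reactants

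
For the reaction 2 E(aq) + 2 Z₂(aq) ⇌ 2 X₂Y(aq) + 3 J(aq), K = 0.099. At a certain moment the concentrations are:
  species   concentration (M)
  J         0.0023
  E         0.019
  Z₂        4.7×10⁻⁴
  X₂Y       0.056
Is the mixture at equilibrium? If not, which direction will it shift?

Q = [X₂Y]²·[J]³ / ([E]²·[Z₂]²) = (0.056)²·(0.0023)³ / ((0.019)²·(4.7×10⁻⁴)²) = 0.48
Q = 0.48 > K = 0.099: net reverse reaction.

no; Q > K, reaction proceeds in reverse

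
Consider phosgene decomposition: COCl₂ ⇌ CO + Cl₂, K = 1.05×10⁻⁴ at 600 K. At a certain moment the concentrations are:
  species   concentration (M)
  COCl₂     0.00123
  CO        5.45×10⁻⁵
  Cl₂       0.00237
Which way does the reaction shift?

Q = [CO]·[Cl₂] / [COCl₂] = (5.45×10⁻⁵)·(0.00237) / (0.00123) = 1.05×10⁻⁴
Q = 1.05×10⁻⁴ = K, so the system is already at equilibrium.

neither direction; the system is at equilibrium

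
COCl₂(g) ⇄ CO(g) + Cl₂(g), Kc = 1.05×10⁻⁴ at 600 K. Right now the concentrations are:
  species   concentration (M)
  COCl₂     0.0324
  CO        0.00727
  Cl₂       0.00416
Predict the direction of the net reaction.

toward reactants

Qc = [CO]·[Cl₂] / [COCl₂] = (0.00727)·(0.00416) / (0.0324) = 9.33×10⁻⁴
Qc = 9.33×10⁻⁴ > Kc = 1.05×10⁻⁴, so the reverse reaction proceeds.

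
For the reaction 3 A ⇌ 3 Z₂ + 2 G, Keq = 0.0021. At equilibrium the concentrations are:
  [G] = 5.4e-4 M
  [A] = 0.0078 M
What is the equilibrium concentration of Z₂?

At equilibrium, Keq = [Z₂]³·[G]² / [A]³ = 0.0021.
([Z₂])³·(5.4e-4)² / (0.0078)³ = 0.0021
[Z₂]³ = 0.00342 ⇒ [Z₂] = 0.15 M

[Z₂] = 0.15 M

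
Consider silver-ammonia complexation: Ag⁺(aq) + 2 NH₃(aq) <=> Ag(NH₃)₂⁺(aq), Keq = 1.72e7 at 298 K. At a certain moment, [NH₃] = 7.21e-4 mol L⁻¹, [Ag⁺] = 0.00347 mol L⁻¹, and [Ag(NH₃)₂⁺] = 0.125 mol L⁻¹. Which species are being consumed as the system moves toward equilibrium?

Ag(NH₃)₂⁺ (products)

Q = [Ag(NH₃)₂⁺] / ([Ag⁺]·[NH₃]²) = (0.125) / ((0.00347)·(7.21e-4)²) = 6.93e7
Q = 6.93e7 > Keq = 1.72e7: net reverse reaction.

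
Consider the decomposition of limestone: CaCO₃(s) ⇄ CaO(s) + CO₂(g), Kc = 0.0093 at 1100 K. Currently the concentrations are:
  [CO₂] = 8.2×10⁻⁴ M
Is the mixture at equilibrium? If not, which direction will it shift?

(CaCO₃, CaO are pure solids — omitted from Qc.)
Qc = [CO₂] = 8.2×10⁻⁴
Qc = 8.2×10⁻⁴ < Kc = 0.0093: net forward reaction.

no; Q < K, reaction proceeds forward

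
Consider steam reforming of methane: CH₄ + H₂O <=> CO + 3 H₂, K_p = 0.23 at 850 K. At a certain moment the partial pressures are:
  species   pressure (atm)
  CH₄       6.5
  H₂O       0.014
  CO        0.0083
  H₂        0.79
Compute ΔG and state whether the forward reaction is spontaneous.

Q_p = P(CO)·P(H₂)³ / (P(CH₄)·P(H₂O)) = (0.0083)·(0.79)³ / ((6.5)·(0.014)) = 0.0450
ΔG = RT ln(Q_p/K_p) = (8.314 J mol⁻¹ K⁻¹)(850 K) × ln(0.0450/0.23)
   = (7.067 kJ/mol)(-1.631) = -11.5 kJ/mol
ΔG < 0, so the forward reaction is spontaneous (proceeds forward).

ΔG = -11.5 kJ/mol; the forward reaction is spontaneous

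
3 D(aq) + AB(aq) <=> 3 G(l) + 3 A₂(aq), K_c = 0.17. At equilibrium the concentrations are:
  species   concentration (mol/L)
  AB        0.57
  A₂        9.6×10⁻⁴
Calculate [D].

(G is a pure liquid — omitted from K_c.)
At equilibrium, K_c = [A₂]³ / ([D]³·[AB]) = 0.17.
(9.6×10⁻⁴)³ / (([D])³·(0.57)) = 0.17
[D]³ = 9.13×10⁻⁹ ⇒ [D] = 0.0021 mol/L

[D] = 0.0021 mol/L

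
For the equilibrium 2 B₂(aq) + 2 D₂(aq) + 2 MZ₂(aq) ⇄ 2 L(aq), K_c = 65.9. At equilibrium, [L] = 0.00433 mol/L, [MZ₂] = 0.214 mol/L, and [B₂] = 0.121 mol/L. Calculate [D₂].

[D₂] = 0.0206 mol/L

At equilibrium, K_c = [L]² / ([B₂]²·[D₂]²·[MZ₂]²) = 65.9.
(0.00433)² / ((0.121)²·([D₂])²·(0.214)²) = 65.9
[D₂]² = 4.24e-4 ⇒ [D₂] = 0.0206 mol/L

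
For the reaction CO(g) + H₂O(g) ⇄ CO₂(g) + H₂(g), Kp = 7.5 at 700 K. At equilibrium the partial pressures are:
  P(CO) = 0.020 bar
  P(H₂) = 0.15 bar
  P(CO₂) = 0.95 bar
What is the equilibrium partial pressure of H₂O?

At equilibrium, Kp = P(CO₂)·P(H₂) / (P(CO)·P(H₂O)) = 7.5.
(0.95)·(0.15) / ((0.020)·(P(H₂O))) = 7.5
P(H₂O) = 0.950 = 0.95 bar

P(H₂O) = 0.95 bar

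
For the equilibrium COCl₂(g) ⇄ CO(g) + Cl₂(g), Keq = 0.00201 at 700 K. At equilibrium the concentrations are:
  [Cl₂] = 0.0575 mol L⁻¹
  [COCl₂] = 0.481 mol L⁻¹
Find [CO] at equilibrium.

[CO] = 0.0168 mol L⁻¹

At equilibrium, Keq = [CO]·[Cl₂] / [COCl₂] = 0.00201.
([CO])·(0.0575) / (0.481) = 0.00201
[CO] = 0.0168 mol L⁻¹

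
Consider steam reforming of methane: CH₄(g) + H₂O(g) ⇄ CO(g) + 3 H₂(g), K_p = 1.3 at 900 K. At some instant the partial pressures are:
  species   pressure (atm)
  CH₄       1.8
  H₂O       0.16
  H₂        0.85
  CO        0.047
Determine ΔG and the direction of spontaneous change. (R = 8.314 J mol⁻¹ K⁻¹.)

Q_p = P(CO)·P(H₂)³ / (P(CH₄)·P(H₂O)) = (0.047)·(0.85)³ / ((1.8)·(0.16)) = 0.100
ΔG = RT ln(Q_p/K_p) = (8.314 J mol⁻¹ K⁻¹)(900 K) × ln(0.100/1.3)
   = (7.483 kJ/mol)(-2.565) = -19.2 kJ/mol
ΔG < 0, so the forward reaction is spontaneous (proceeds forward).

ΔG = -19.2 kJ/mol; the forward reaction is spontaneous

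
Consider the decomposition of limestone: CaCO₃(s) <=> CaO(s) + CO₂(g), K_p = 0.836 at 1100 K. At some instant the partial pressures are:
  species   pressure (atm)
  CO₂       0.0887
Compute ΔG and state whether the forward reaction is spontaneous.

ΔG = -20.5 kJ/mol; the forward reaction is spontaneous

(CaCO₃, CaO are pure solids — omitted from Q_p.)
Q_p = P(CO₂) = 0.0887
ΔG = RT ln(Q_p/K_p) = (8.314 J mol⁻¹ K⁻¹)(1100 K) × ln(0.0887/0.836)
   = (9.145 kJ/mol)(-2.243) = -20.5 kJ/mol
ΔG < 0, so the forward reaction is spontaneous (proceeds forward).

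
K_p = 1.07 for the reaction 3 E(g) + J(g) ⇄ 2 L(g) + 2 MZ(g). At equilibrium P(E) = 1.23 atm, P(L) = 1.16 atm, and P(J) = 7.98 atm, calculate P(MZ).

P(MZ) = 3.44 atm

At equilibrium, K_p = P(L)²·P(MZ)² / (P(E)³·P(J)) = 1.07.
(1.16)²·(P(MZ))² / ((1.23)³·(7.98)) = 1.07
P(MZ)² = 11.8 ⇒ P(MZ) = 3.44 atm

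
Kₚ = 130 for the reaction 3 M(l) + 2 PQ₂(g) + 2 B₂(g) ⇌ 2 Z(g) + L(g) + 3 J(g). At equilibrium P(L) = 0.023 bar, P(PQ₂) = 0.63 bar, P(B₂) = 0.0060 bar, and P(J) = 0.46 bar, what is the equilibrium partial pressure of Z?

(M is a pure liquid — omitted from Kₚ.)
At equilibrium, Kₚ = P(Z)²·P(L)·P(J)³ / (P(PQ₂)²·P(B₂)²) = 130.
(P(Z))²·(0.023)·(0.46)³ / ((0.63)²·(0.0060)²) = 130
P(Z)² = 0.830 ⇒ P(Z) = 0.91 bar

P(Z) = 0.91 bar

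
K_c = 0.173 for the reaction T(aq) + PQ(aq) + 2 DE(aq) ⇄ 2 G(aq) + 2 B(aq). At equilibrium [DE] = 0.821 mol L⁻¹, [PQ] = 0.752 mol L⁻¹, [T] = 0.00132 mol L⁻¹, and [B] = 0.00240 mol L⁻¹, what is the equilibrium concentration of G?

At equilibrium, K_c = [G]²·[B]² / ([T]·[PQ]·[DE]²) = 0.173.
([G])²·(0.00240)² / ((0.00132)·(0.752)·(0.821)²) = 0.173
[G]² = 20.1 ⇒ [G] = 4.48 mol L⁻¹

[G] = 4.48 mol L⁻¹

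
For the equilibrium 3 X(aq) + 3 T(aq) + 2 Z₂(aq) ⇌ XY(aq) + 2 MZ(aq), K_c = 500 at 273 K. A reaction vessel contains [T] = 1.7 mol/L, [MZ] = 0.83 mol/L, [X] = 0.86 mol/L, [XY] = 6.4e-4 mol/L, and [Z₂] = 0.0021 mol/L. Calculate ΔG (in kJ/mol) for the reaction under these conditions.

Q_c = [XY]·[MZ]² / ([X]³·[T]³·[Z₂]²) = (6.4e-4)·(0.83)² / ((0.86)³·(1.7)³·(0.0021)²) = 32.0
ΔG = RT ln(Q_c/K_c) = (8.314 J mol⁻¹ K⁻¹)(273 K) × ln(32.0/500)
   = (2.270 kJ/mol)(-2.749) = -6.24 kJ/mol
ΔG < 0, so the forward reaction is spontaneous (proceeds forward).

ΔG = -6.24 kJ/mol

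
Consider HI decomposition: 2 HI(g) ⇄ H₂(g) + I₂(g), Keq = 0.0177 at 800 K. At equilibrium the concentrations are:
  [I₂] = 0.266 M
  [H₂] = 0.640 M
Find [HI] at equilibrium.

At equilibrium, Keq = [H₂]·[I₂] / [HI]² = 0.0177.
(0.640)·(0.266) / ([HI])² = 0.0177
[HI]² = 9.62 ⇒ [HI] = 3.10 M

[HI] = 3.10 M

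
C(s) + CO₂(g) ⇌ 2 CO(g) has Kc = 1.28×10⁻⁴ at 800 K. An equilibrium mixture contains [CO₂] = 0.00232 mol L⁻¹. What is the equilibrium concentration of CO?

(C is a pure solid — omitted from Kc.)
At equilibrium, Kc = [CO]² / [CO₂] = 1.28×10⁻⁴.
([CO])² / (0.00232) = 1.28×10⁻⁴
[CO]² = 2.97×10⁻⁷ ⇒ [CO] = 5.45×10⁻⁴ mol L⁻¹

[CO] = 5.45×10⁻⁴ mol L⁻¹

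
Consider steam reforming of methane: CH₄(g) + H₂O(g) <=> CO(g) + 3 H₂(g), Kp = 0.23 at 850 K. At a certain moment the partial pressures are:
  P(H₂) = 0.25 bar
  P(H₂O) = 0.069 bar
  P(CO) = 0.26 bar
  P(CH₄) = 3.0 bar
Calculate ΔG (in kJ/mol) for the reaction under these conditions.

Qp = P(CO)·P(H₂)³ / (P(CH₄)·P(H₂O)) = (0.26)·(0.25)³ / ((3.0)·(0.069)) = 0.0196
ΔG = RT ln(Qp/Kp) = (8.314 J mol⁻¹ K⁻¹)(850 K) × ln(0.0196/0.23)
   = (7.067 kJ/mol)(-2.463) = -17.4 kJ/mol
ΔG < 0, so the forward reaction is spontaneous (proceeds forward).

ΔG = -17.4 kJ/mol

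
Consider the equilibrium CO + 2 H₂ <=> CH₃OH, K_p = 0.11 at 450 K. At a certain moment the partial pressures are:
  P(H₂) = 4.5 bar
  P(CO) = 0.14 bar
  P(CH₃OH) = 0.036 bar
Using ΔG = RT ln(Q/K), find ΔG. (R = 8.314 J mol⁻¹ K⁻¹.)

Q_p = P(CH₃OH) / (P(CO)·P(H₂)²) = (0.036) / ((0.14)·(4.5)²) = 0.0127
ΔG = RT ln(Q_p/K_p) = (8.314 J mol⁻¹ K⁻¹)(450 K) × ln(0.0127/0.11)
   = (3.741 kJ/mol)(-2.159) = -8.08 kJ/mol
ΔG < 0, so the forward reaction is spontaneous (proceeds forward).

ΔG = -8.08 kJ/mol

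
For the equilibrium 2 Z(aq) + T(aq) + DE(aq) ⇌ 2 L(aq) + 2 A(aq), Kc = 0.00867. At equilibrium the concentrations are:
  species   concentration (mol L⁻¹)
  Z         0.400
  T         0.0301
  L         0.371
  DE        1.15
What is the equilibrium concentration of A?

[A] = 0.0187 mol L⁻¹

At equilibrium, Kc = [L]²·[A]² / ([Z]²·[T]·[DE]) = 0.00867.
(0.371)²·([A])² / ((0.400)²·(0.0301)·(1.15)) = 0.00867
[A]² = 3.49×10⁻⁴ ⇒ [A] = 0.0187 mol L⁻¹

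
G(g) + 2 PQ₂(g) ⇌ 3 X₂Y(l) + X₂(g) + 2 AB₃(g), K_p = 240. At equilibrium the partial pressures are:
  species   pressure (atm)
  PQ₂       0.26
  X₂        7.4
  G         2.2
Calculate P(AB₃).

P(AB₃) = 2.2 atm

(X₂Y is a pure liquid — omitted from K_p.)
At equilibrium, K_p = P(X₂)·P(AB₃)² / (P(G)·P(PQ₂)²) = 240.
(7.4)·(P(AB₃))² / ((2.2)·(0.26)²) = 240
P(AB₃)² = 4.82 ⇒ P(AB₃) = 2.2 atm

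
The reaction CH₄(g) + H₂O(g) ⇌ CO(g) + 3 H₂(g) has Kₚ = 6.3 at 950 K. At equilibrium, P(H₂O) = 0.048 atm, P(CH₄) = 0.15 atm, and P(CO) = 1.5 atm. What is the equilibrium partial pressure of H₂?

At equilibrium, Kₚ = P(CO)·P(H₂)³ / (P(CH₄)·P(H₂O)) = 6.3.
(1.5)·(P(H₂))³ / ((0.15)·(0.048)) = 6.3
P(H₂)³ = 0.0302 ⇒ P(H₂) = 0.31 atm

P(H₂) = 0.31 atm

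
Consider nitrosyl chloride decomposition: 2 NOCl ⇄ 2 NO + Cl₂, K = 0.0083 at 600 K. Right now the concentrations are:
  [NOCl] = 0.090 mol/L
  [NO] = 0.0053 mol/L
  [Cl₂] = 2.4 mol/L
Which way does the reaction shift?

at equilibrium

Q = [NO]²·[Cl₂] / [NOCl]² = (0.0053)²·(2.4) / (0.090)² = 0.0083
Q = 0.0083 = K, so the system is already at equilibrium.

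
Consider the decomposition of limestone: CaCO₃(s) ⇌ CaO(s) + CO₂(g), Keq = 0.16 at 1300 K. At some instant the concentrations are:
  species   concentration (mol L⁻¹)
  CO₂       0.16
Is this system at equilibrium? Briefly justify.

(CaCO₃, CaO are pure solids — omitted from Q.)
Q = [CO₂] = 0.16
Q = 0.16 = Keq; the system is at equilibrium.

yes, at equilibrium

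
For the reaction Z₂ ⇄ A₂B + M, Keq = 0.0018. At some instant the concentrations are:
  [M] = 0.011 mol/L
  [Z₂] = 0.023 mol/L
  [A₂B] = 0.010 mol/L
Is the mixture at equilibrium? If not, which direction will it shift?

Q = [A₂B]·[M] / [Z₂] = (0.010)·(0.011) / (0.023) = 0.0048
Q = 0.0048 > Keq = 0.0018: net reverse reaction.

no; Q > K, reaction proceeds in reverse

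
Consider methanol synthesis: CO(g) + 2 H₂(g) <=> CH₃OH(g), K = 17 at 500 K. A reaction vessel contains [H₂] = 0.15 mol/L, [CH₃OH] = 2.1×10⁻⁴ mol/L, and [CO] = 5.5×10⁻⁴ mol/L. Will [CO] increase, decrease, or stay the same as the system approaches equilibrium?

stay the same

Q = [CH₃OH] / ([CO]·[H₂]²) = (2.1×10⁻⁴) / ((5.5×10⁻⁴)·(0.15)²) = 17
Q = 17 = K; the system is at equilibrium.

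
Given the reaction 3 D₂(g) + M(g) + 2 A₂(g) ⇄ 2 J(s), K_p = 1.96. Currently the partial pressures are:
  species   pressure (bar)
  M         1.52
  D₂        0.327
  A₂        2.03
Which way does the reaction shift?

(J is a pure solid — omitted from Q_p.)
Q_p = 1 / (P(D₂)³·P(M)·P(A₂)²) = 1 / ((0.327)³·(1.52)·(2.03)²) = 4.57
Q_p = 4.57 > K_p = 1.96, so the reverse reaction proceeds.

toward reactants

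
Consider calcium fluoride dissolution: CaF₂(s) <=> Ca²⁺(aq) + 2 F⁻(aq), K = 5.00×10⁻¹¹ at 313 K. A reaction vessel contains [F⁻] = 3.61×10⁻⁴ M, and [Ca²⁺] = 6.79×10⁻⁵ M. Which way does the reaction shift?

(CaF₂ is a pure solid — omitted from Q.)
Q = [Ca²⁺]·[F⁻]² = (6.79×10⁻⁵)·(3.61×10⁻⁴)² = 8.85×10⁻¹²
Q = 8.85×10⁻¹² < K = 5.00×10⁻¹¹, so the forward reaction proceeds.

to the right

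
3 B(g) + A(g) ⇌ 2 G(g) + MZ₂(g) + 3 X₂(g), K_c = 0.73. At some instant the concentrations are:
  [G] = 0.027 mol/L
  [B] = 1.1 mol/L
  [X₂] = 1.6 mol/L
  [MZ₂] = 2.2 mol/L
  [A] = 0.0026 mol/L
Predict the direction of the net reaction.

in the reverse direction

Q_c = [G]²·[MZ₂]·[X₂]³ / ([B]³·[A]) = (0.027)²·(2.2)·(1.6)³ / ((1.1)³·(0.0026)) = 1.9
Q_c = 1.9 > K_c = 0.73, so the reverse reaction proceeds.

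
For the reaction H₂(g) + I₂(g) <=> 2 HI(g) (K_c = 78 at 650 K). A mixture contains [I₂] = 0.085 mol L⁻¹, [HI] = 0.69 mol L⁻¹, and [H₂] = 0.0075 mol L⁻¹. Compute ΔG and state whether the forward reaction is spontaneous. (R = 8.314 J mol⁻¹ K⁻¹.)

ΔG = 12.2 kJ/mol; the forward reaction is non-spontaneous

Q_c = [HI]² / ([H₂]·[I₂]) = (0.69)² / ((0.0075)·(0.085)) = 747
ΔG = RT ln(Q_c/K_c) = (8.314 J mol⁻¹ K⁻¹)(650 K) × ln(747/78)
   = (5.404 kJ/mol)(2.259) = 12.2 kJ/mol
ΔG > 0, so the forward reaction is non-spontaneous (proceeds in reverse).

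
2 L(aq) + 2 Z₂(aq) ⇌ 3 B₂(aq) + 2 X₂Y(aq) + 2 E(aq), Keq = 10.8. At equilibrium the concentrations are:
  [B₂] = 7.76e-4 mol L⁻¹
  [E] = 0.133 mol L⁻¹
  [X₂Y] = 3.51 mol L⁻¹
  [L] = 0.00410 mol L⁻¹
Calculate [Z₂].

At equilibrium, Keq = [B₂]³·[X₂Y]²·[E]² / ([L]²·[Z₂]²) = 10.8.
(7.76e-4)³·(3.51)²·(0.133)² / ((0.00410)²·([Z₂])²) = 10.8
[Z₂]² = 5.61e-7 ⇒ [Z₂] = 7.49e-4 mol L⁻¹

[Z₂] = 7.49e-4 mol L⁻¹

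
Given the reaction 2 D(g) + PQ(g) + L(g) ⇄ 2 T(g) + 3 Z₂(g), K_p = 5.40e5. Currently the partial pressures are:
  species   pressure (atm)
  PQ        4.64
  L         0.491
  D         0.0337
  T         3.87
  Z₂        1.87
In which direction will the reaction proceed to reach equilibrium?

to the right

Q_p = P(T)²·P(Z₂)³ / (P(D)²·P(PQ)·P(L)) = (3.87)²·(1.87)³ / ((0.0337)²·(4.64)·(0.491)) = 37900
Q_p = 37900 < K_p = 5.40e5, so the forward reaction proceeds.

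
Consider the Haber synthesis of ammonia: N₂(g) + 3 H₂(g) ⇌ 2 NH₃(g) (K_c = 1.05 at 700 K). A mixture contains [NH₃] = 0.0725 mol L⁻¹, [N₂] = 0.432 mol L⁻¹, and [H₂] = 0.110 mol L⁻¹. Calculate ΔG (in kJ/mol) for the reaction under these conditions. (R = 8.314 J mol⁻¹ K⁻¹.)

Q_c = [NH₃]² / ([N₂]·[H₂]³) = (0.0725)² / ((0.432)·(0.110)³) = 9.14
ΔG = RT ln(Q_c/K_c) = (8.314 J mol⁻¹ K⁻¹)(700 K) × ln(9.14/1.05)
   = (5.820 kJ/mol)(2.164) = 12.6 kJ/mol
ΔG > 0, so the forward reaction is non-spontaneous (proceeds in reverse).

ΔG = 12.6 kJ/mol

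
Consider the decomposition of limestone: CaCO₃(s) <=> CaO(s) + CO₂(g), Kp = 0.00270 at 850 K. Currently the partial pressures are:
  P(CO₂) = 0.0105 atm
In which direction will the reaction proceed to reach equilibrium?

(CaCO₃, CaO are pure solids — omitted from Qp.)
Qp = P(CO₂) = 0.0105
Qp = 0.0105 > Kp = 0.00270, so the reverse reaction proceeds.

to the left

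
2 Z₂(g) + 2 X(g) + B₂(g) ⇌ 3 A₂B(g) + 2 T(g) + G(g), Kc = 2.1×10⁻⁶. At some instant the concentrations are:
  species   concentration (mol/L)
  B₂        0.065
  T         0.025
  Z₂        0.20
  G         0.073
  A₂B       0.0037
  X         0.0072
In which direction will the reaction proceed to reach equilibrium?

Qc = [A₂B]³·[T]²·[G] / ([Z₂]²·[X]²·[B₂]) = (0.0037)³·(0.025)²·(0.073) / ((0.20)²·(0.0072)²·(0.065)) = 1.7×10⁻⁵
Qc = 1.7×10⁻⁵ > Kc = 2.1×10⁻⁶, so the reverse reaction proceeds.

to the left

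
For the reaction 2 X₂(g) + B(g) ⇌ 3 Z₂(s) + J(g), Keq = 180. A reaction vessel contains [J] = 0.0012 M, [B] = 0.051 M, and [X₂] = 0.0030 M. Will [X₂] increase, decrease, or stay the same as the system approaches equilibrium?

(Z₂ is a pure solid — omitted from Q.)
Q = [J] / ([X₂]²·[B]) = (0.0012) / ((0.0030)²·(0.051)) = 2600
Q = 2600 > Keq = 180: net reverse reaction.
X₂ is a reactant, so it increases.

increase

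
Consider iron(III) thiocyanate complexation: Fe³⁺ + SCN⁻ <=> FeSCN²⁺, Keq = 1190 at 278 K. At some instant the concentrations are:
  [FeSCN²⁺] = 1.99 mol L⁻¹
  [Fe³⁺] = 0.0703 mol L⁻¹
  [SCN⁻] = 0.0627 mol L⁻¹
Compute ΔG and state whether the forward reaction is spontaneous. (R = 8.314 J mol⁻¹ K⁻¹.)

ΔG = -2.24 kJ/mol; the forward reaction is spontaneous

Q = [FeSCN²⁺] / ([Fe³⁺]·[SCN⁻]) = (1.99) / ((0.0703)·(0.0627)) = 451
ΔG = RT ln(Q/Keq) = (8.314 J mol⁻¹ K⁻¹)(278 K) × ln(451/1190)
   = (2.311 kJ/mol)(-0.9702) = -2.24 kJ/mol
ΔG < 0, so the forward reaction is spontaneous (proceeds forward).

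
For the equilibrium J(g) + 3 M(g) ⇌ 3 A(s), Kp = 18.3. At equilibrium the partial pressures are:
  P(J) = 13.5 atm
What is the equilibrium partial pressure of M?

(A is a pure solid — omitted from Kp.)
At equilibrium, Kp = 1 / (P(J)·P(M)³) = 18.3.
1 / ((13.5)·(P(M))³) = 18.3
P(M)³ = 0.00405 ⇒ P(M) = 0.159 atm

P(M) = 0.159 atm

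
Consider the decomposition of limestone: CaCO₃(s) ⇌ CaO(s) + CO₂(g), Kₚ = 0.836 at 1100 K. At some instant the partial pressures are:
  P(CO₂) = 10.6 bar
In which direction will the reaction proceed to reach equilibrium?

to the left

(CaCO₃, CaO are pure solids — omitted from Qₚ.)
Qₚ = P(CO₂) = 10.6
Qₚ = 10.6 > Kₚ = 0.836, so the reverse reaction proceeds.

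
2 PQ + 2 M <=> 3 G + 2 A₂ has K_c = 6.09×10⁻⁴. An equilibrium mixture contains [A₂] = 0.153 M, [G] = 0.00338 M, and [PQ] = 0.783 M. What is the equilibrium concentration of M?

[M] = 0.00156 M

At equilibrium, K_c = [G]³·[A₂]² / ([PQ]²·[M]²) = 6.09×10⁻⁴.
(0.00338)³·(0.153)² / ((0.783)²·([M])²) = 6.09×10⁻⁴
[M]² = 2.42×10⁻⁶ ⇒ [M] = 0.00156 M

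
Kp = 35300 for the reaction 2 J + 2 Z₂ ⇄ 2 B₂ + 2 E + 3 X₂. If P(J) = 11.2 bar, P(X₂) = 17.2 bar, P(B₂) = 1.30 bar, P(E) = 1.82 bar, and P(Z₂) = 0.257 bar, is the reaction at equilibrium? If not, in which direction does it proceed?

Qp = P(B₂)²·P(E)²·P(X₂)³ / (P(J)²·P(Z₂)²) = (1.30)²·(1.82)²·(17.2)³ / ((11.2)²·(0.257)²) = 3440
Qp = 3440 < Kp = 35300, so the forward reaction proceeds.

in the forward direction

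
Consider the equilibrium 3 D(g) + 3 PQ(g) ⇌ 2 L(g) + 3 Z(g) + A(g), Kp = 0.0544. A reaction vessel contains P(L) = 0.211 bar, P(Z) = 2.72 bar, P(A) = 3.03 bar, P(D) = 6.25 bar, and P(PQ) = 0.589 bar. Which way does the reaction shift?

at equilibrium

Qp = P(L)²·P(Z)³·P(A) / (P(D)³·P(PQ)³) = (0.211)²·(2.72)³·(3.03) / ((6.25)³·(0.589)³) = 0.0544
Qp = 0.0544 = Kp, so the system is already at equilibrium.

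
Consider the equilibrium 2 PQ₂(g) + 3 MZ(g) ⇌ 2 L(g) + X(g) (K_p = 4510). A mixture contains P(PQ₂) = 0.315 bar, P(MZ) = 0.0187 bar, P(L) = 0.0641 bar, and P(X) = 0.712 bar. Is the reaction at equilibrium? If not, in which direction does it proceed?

no net change (already at equilibrium)

Q_p = P(L)²·P(X) / (P(PQ₂)²·P(MZ)³) = (0.0641)²·(0.712) / ((0.315)²·(0.0187)³) = 4510
Q_p = 4510 = K_p, so the system is already at equilibrium.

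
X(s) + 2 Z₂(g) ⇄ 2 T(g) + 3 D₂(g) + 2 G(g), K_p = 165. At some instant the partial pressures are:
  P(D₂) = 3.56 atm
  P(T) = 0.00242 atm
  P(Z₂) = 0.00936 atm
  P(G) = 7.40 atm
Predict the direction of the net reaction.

(X is a pure solid — omitted from Q_p.)
Q_p = P(T)²·P(D₂)³·P(G)² / P(Z₂)² = (0.00242)²·(3.56)³·(7.40)² / (0.00936)² = 165
Q_p = 165 = K_p, so the system is already at equilibrium.

at equilibrium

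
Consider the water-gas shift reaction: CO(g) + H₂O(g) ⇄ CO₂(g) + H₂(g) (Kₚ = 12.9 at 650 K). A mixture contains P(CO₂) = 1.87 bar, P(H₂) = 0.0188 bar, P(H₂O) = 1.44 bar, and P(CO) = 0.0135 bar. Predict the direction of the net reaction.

forward (toward products)

Qₚ = P(CO₂)·P(H₂) / (P(CO)·P(H₂O)) = (1.87)·(0.0188) / ((0.0135)·(1.44)) = 1.81
Qₚ = 1.81 < Kₚ = 12.9, so the forward reaction proceeds.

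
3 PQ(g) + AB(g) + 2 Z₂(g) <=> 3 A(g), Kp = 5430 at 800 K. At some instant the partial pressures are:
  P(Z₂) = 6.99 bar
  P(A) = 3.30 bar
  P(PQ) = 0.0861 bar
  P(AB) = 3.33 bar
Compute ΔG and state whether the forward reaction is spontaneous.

ΔG = -18.3 kJ/mol; the forward reaction is spontaneous

Qp = P(A)³ / (P(PQ)³·P(AB)·P(Z₂)²) = (3.30)³ / ((0.0861)³·(3.33)·(6.99)²) = 346
ΔG = RT ln(Qp/Kp) = (8.314 J mol⁻¹ K⁻¹)(800 K) × ln(346/5430)
   = (6.651 kJ/mol)(-2.753) = -18.3 kJ/mol
ΔG < 0, so the forward reaction is spontaneous (proceeds forward).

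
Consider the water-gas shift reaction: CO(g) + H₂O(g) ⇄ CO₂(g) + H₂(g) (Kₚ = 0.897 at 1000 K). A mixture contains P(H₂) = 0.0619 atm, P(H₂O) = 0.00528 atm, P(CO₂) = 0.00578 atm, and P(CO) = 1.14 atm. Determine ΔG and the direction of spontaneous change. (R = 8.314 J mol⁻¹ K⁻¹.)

ΔG = -22.6 kJ/mol; the forward reaction is spontaneous

Qₚ = P(CO₂)·P(H₂) / (P(CO)·P(H₂O)) = (0.00578)·(0.0619) / ((1.14)·(0.00528)) = 0.0594
ΔG = RT ln(Qₚ/Kₚ) = (8.314 J mol⁻¹ K⁻¹)(1000 K) × ln(0.0594/0.897)
   = (8.314 kJ/mol)(-2.715) = -22.6 kJ/mol
ΔG < 0, so the forward reaction is spontaneous (proceeds forward).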